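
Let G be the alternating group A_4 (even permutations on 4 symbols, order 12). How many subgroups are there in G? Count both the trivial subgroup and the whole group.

|G| = 12, so by Lagrange every subgroup order divides 12. Divisors: 1, 2, 3, 4, 6, 12.
Subgroups by order — order 1: 1; order 2: 3; order 3: 4; order 4: 1; order 6: 0; order 12: 1.
Total: 1 + 3 + 4 + 1 + 0 + 1 = 10.

10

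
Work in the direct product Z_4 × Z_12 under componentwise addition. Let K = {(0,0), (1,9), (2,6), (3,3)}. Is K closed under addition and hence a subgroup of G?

|K| = 4 divides |G| = 48, consistent with Lagrange.
K contains the identity, every element's inverse is in K, and K is closed under +: it is a subgroup.
In fact K = ⟨(3,3)⟩.

Yes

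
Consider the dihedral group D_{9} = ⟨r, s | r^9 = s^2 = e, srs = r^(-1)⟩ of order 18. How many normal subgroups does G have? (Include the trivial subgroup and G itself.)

4

G has 16 subgroups. Checking conjugation-invariance by order — order 1: 1/1 normal; order 2: 0/9 normal; order 3: 1/1 normal; order 6: 0/3 normal; order 9: 1/1 normal; order 18: 1/1 normal.
Total normal subgroups: 4.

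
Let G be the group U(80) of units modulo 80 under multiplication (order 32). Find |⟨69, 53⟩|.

16

|⟨69⟩| = 4 and |⟨53⟩| = 4, so |H| is a multiple of lcm(4, 4) = 4 and divides |G| = 32.
Closing under the operation: H = {1, 9, 13, 17, 21, 29, 33, 37, 41, 49, 53, 57, 61, 69, 73, 77}, so |H| = 16.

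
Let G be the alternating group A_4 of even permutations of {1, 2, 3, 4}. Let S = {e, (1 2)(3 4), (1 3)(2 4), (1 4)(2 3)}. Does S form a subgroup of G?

|S| = 4 divides |G| = 12, consistent with Lagrange.
S contains the identity, every element's inverse is in S, and S is closed under ∘: it is a subgroup.

Yes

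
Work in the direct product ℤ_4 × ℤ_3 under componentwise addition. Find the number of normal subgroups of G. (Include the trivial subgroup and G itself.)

G is abelian, so every subgroup is normal.
G has 6 subgroups in total, hence 6 normal subgroups.

6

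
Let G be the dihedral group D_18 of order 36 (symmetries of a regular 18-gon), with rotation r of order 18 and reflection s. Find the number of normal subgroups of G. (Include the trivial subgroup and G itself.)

9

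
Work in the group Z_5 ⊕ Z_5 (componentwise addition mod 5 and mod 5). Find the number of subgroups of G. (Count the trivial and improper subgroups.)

|G| = 25, so by Lagrange every subgroup order divides 25. Divisors: 1, 5, 25.
Subgroups by order — order 1: 1; order 5: 6; order 25: 1.
Total: 1 + 6 + 1 = 8.

8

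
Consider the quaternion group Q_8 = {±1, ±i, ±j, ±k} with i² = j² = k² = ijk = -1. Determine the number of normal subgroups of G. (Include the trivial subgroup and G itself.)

G has 6 subgroups. Checking conjugation-invariance by order — order 1: 1/1 normal; order 2: 1/1 normal; order 4: 3/3 normal; order 8: 1/1 normal.
Total normal subgroups: 6.

6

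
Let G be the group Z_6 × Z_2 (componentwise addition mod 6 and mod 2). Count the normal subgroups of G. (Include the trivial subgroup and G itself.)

10

G is abelian, so every subgroup is normal.
G has 10 subgroups in total, hence 10 normal subgroups.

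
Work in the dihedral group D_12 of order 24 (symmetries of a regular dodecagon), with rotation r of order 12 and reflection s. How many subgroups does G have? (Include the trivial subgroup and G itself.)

34

|G| = 24, so by Lagrange every subgroup order divides 24. Divisors: 1, 2, 3, 4, 6, 8, 12, 24.
Subgroups by order — order 1: 1; order 2: 13; order 3: 1; order 4: 7; order 6: 5; order 8: 3; order 12: 3; order 24: 1.
Total: 1 + 13 + 1 + 7 + 5 + 3 + 3 + 1 = 34.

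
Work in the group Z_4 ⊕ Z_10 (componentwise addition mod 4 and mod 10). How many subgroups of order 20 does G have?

3

|G| = 40 and 20 | 40, so subgroups of order 20 are possible by Lagrange.
The subgroups of order 20 are: {(0,0), (0,1), (0,2), (0,3), (0,4), (0,5), (0,6), (0,7), (0,8), (0,9), (2,0), (2,1), (2,2), (2,3), (2,4), (2,5), (2,6), (2,7), (2,8), (2,9)}; {(0,0), (0,2), (0,4), (0,6), (0,8), (1,0), (1,2), (1,4), (1,6), (1,8), (2,0), (2,2), (2,4), (2,6), (2,8), (3,0), (3,2), (3,4), (3,6), (3,8)}; {(0,0), (0,2), (0,4), (0,6), (0,8), (1,1), (1,3), (1,5), (1,7), (1,9), (2,0), (2,2), (2,4), (2,6), (2,8), (3,1), (3,3), (3,5), (3,7), (3,9)}.
So G has 3 subgroups of order 20.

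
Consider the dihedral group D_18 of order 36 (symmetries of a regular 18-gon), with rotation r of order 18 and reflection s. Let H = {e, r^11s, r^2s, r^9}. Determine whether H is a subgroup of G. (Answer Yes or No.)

|H| = 4 divides |G| = 36, consistent with Lagrange.
H contains the identity, every element's inverse is in H, and H is closed under ·: it is a subgroup.

Yes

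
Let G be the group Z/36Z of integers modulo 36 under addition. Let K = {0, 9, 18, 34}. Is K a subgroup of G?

No

34 ∈ K but its inverse 2 ∉ K, so K is not a subgroup.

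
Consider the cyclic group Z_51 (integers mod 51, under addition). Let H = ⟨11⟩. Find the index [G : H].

|⟨11⟩| = 51 and |G| = 51.
By Lagrange, [G : H] = |G|/|H| = 51/51 = 1.

1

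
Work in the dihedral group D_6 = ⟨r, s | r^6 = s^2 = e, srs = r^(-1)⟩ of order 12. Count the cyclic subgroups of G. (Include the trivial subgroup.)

10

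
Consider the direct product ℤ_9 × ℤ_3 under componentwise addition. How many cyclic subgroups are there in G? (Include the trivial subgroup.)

8

Each element a generates a cyclic subgroup ⟨a⟩; distinct elements may generate the same one (a cyclic group of order d has φ(d) generators).
Cyclic subgroups by order — order 1: 1; order 3: 4; order 9: 3.
Total: 8.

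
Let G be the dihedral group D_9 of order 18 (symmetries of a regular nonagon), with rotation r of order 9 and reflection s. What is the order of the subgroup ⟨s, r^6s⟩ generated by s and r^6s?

6

|⟨s⟩| = 2 and |⟨r^6s⟩| = 2, so |H| is a multiple of lcm(2, 2) = 2 and divides |G| = 18.
Closing under the operation: H = {e, r^3, r^6, s, r^3s, r^6s}, so |H| = 6.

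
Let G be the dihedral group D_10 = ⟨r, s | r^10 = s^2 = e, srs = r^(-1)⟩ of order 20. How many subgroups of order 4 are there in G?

5

|G| = 20 and 4 | 20, so subgroups of order 4 are possible by Lagrange.
The subgroups of order 4 are: {e, r^5, r^2s, r^7s}; {e, r^5, r^3s, r^8s}; {e, r^5, r^4s, r^9s}; {e, r^5, s, r^5s}; … (5 in all).
So G has 5 subgroups of order 4.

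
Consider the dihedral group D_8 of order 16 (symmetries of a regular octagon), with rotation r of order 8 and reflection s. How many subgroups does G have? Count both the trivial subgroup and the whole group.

19

|G| = 16, so by Lagrange every subgroup order divides 16. Divisors: 1, 2, 4, 8, 16.
Subgroups by order — order 1: 1; order 2: 9; order 4: 5; order 8: 3; order 16: 1.
Total: 1 + 9 + 5 + 3 + 1 = 19.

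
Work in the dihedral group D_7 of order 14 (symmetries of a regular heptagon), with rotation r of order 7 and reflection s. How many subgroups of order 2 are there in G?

|G| = 14 and 2 | 14, so subgroups of order 2 are possible by Lagrange.
The subgroups of order 2 are: {e, r^2s}; {e, r^3s}; {e, r^4s}; {e, r^5s}; … (7 in all).
So G has 7 subgroups of order 2.

7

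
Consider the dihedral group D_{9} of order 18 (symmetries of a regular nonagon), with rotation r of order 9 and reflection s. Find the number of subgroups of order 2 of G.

9

|G| = 18 and 2 | 18, so subgroups of order 2 are possible by Lagrange.
The subgroups of order 2 are: {e, r^2s}; {e, r^3s}; {e, r^4s}; {e, r^5s}; … (9 in all).
So G has 9 subgroups of order 2.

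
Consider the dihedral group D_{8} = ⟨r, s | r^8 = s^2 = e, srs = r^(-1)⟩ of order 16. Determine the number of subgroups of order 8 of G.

|G| = 16 and 8 | 16, so subgroups of order 8 are possible by Lagrange.
The subgroups of order 8 are: {e, r, r^2, r^3, r^4, r^5, r^6, r^7}; {e, r^2, r^4, r^6, s, r^2s, r^4s, r^6s}; {e, r^2, r^4, r^6, rs, r^3s, r^5s, r^7s}.
So G has 3 subgroups of order 8.

3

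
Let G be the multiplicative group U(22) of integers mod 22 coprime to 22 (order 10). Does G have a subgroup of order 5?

5 | 10. A subgroup of order 5 is {1, 3, 5, 9, 15}.

Yes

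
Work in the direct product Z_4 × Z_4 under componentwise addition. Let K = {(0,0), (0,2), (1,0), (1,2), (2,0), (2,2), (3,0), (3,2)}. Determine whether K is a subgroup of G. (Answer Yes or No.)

Yes

|K| = 8 divides |G| = 16, consistent with Lagrange.
K contains the identity, every element's inverse is in K, and K is closed under +: it is a subgroup.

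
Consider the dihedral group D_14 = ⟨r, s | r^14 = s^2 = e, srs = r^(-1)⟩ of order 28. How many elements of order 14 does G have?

The elements of order 14 are: r, r^3, r^5, r^9, r^11, r^13.
That's 6.

6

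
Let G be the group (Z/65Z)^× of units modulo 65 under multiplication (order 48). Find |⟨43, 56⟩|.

24

|⟨43⟩| = 12 and |⟨56⟩| = 6, so |H| is a multiple of lcm(12, 6) = 12 and divides |G| = 48.
Closing under the operation: H = {1, 3, 4, 9, 12, 14, 16, 17, 22, 23, 27, 29, 36, 38, 42, 43, 48, 49, 51, 53, 56, 61, 62, 64}, so |H| = 24.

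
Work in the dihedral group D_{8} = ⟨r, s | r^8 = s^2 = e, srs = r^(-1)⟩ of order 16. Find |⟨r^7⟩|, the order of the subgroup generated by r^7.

8

Computing powers of r^7: the smallest k with (r^7)^k = e is k = 8.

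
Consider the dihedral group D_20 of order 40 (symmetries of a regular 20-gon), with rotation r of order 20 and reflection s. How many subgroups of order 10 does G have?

5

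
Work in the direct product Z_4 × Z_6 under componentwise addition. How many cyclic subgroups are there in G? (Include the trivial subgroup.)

12

Each element a generates a cyclic subgroup ⟨a⟩; distinct elements may generate the same one (a cyclic group of order d has φ(d) generators).
Cyclic subgroups by order — order 1: 1; order 2: 3; order 3: 1; order 4: 2; order 6: 3; order 12: 2.
Total: 12.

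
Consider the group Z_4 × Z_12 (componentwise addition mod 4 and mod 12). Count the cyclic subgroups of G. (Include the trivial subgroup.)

A cyclic subgroup of order d is generated by each of its φ(d) elements of order d, so the cyclic subgroups of order d number (#elements of order d)/φ(d).
Cyclic subgroups by order — order 1: 1; order 2: 3; order 3: 1; order 4: 6; order 6: 3; order 12: 6.
Total: 20.

20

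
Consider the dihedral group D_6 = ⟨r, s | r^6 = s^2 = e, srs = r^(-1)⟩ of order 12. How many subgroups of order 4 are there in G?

|G| = 12 and 4 | 12, so subgroups of order 4 are possible by Lagrange.
The subgroups of order 4 are: {e, r^3, r^2s, r^5s}; {e, r^3, s, r^3s}; {e, r^3, rs, r^4s}.
So G has 3 subgroups of order 4.

3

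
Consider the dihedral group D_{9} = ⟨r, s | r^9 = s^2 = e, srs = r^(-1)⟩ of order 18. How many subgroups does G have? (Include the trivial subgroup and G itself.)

16

|G| = 18, so by Lagrange every subgroup order divides 18. Divisors: 1, 2, 3, 6, 9, 18.
Subgroups by order — order 1: 1; order 2: 9; order 3: 1; order 6: 3; order 9: 1; order 18: 1.
Total: 1 + 9 + 1 + 3 + 1 + 1 = 16.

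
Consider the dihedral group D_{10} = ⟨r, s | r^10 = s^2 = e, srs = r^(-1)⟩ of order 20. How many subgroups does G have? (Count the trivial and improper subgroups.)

|G| = 20, so by Lagrange every subgroup order divides 20. Divisors: 1, 2, 4, 5, 10, 20.
Subgroups by order — order 1: 1; order 2: 11; order 4: 5; order 5: 1; order 10: 3; order 20: 1.
Total: 1 + 11 + 5 + 1 + 3 + 1 = 22.

22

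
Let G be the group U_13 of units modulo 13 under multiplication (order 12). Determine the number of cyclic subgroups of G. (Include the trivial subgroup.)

6

Each element a generates a cyclic subgroup ⟨a⟩; distinct elements may generate the same one (a cyclic group of order d has φ(d) generators).
Cyclic subgroups by order — order 1: 1; order 2: 1; order 3: 1; order 4: 1; order 6: 1; order 12: 1.
Total: 6.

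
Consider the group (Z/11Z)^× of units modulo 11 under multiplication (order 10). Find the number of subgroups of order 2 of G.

1

|G| = 10 and 2 | 10, so subgroups of order 2 are possible by Lagrange.
The subgroups of order 2 are: {1, 10}.
So G has 1 subgroup of order 2.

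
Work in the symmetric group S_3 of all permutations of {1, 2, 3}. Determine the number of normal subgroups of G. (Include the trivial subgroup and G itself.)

G has 6 subgroups. Checking conjugation-invariance by order — order 1: 1/1 normal; order 2: 0/3 normal; order 3: 1/1 normal; order 6: 1/1 normal.
Total normal subgroups: 3.

3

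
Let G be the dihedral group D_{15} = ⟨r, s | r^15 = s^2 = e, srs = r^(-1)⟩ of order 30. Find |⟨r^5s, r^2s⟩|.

10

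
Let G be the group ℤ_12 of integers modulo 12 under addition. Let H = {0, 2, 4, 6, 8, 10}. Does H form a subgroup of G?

|H| = 6 divides |G| = 12, consistent with Lagrange.
H contains the identity, every element's inverse is in H, and H is closed under +: it is a subgroup.
In fact H = ⟨2⟩.

Yes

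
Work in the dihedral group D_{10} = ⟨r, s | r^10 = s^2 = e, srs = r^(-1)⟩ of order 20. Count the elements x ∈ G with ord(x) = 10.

4

The elements of order 10 are: r, r^3, r^7, r^9.
That's 4.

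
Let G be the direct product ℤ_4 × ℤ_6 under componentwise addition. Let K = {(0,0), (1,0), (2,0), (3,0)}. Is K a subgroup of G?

Yes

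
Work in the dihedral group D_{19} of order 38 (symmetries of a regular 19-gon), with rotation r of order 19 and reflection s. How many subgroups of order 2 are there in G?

19

|G| = 38 and 2 | 38, so subgroups of order 2 are possible by Lagrange.
The subgroups of order 2 are: {e, r^10s}; {e, r^11s}; {e, r^12s}; {e, r^13s}; … (19 in all).
So G has 19 subgroups of order 2.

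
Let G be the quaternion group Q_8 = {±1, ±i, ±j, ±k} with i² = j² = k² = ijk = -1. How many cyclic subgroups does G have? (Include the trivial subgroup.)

Each element a generates a cyclic subgroup ⟨a⟩; distinct elements may generate the same one (a cyclic group of order d has φ(d) generators).
Cyclic subgroups by order — order 1: 1; order 2: 1; order 4: 3.
Total: 5.

5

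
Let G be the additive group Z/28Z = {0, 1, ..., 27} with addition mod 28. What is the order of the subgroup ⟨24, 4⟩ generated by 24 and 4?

|⟨24⟩| = 7 and |⟨4⟩| = 7, so |H| is a multiple of lcm(7, 7) = 7 and divides |G| = 28.
Closing under the operation: H = {0, 4, 8, 12, 16, 20, 24}, so |H| = 7.

7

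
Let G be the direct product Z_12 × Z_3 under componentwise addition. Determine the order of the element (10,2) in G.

The order of (10,2) in Z_12 × Z_3 is lcm(ord(10) in Z_12, ord(2) in Z_3).
ord(10) = 6 and ord(2) = 3, so |⟨(10,2)⟩| = lcm(6, 3) = 6.

6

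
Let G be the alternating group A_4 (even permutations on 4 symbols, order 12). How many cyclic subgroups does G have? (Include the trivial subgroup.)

8

A cyclic subgroup of order d is generated by each of its φ(d) elements of order d, so the cyclic subgroups of order d number (#elements of order d)/φ(d).
Cyclic subgroups by order — order 1: 1; order 2: 3; order 3: 4.
Total: 8.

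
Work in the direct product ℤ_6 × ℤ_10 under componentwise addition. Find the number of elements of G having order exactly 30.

An element (a,b) has order lcm(ord(a), ord(b)); count pairs with lcm equal to 30.
Enumerating gives 24 such elements.

24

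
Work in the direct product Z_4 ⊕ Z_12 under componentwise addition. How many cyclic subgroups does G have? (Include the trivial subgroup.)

A cyclic subgroup of order d is generated by each of its φ(d) elements of order d, so the cyclic subgroups of order d number (#elements of order d)/φ(d).
Cyclic subgroups by order — order 1: 1; order 2: 3; order 3: 1; order 4: 6; order 6: 3; order 12: 6.
Total: 20.

20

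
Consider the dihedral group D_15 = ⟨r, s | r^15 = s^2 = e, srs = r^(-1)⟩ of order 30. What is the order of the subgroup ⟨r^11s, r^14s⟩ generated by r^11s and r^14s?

|⟨r^11s⟩| = 2 and |⟨r^14s⟩| = 2, so |H| is a multiple of lcm(2, 2) = 2 and divides |G| = 30.
Closing under the operation: H = {e, r^3, r^6, r^9, r^12, r^2s, r^5s, r^8s, r^11s, r^14s}, so |H| = 10.

10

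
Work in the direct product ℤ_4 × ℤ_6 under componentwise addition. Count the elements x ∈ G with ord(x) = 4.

An element (a,b) has order lcm(ord(a), ord(b)); count pairs with lcm equal to 4.
Enumerating gives 4 such elements.

4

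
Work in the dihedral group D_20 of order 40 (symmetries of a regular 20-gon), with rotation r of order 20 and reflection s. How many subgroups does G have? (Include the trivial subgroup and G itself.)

48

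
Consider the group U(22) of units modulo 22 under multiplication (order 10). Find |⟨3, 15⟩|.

|⟨3⟩| = 5 and |⟨15⟩| = 5, so |H| is a multiple of lcm(5, 5) = 5 and divides |G| = 10.
Closing under the operation: H = {1, 3, 5, 9, 15}, so |H| = 5.

5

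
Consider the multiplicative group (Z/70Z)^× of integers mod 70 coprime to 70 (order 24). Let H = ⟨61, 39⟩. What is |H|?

12

|⟨61⟩| = 6 and |⟨39⟩| = 6, so |H| is a multiple of lcm(6, 6) = 6 and divides |G| = 24.
Closing under the operation: H = {1, 9, 11, 19, 29, 31, 39, 41, 51, 59, 61, 69}, so |H| = 12.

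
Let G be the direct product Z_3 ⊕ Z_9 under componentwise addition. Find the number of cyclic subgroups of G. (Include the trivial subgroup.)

8

Group the elements of G by the cyclic subgroup they generate; each cyclic subgroup of order d accounts for φ(d) elements.
Cyclic subgroups by order — order 1: 1; order 3: 4; order 9: 3.
Total: 8.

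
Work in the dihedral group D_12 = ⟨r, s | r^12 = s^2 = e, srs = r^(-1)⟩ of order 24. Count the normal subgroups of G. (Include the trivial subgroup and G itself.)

9

G has 34 subgroups. Checking conjugation-invariance by order — order 1: 1/1 normal; order 2: 1/13 normal; order 3: 1/1 normal; order 4: 1/7 normal; order 6: 1/5 normal; order 8: 0/3 normal; order 12: 3/3 normal; order 24: 1/1 normal.
Total normal subgroups: 9.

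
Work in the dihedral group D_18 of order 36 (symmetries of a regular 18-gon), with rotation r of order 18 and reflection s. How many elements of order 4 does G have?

0

No element of G has order 4 (even though 4 | 36).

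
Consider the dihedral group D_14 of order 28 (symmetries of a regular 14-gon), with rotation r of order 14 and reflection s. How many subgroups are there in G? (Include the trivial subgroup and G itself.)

28

|G| = 28, so by Lagrange every subgroup order divides 28. Divisors: 1, 2, 4, 7, 14, 28.
Subgroups by order — order 1: 1; order 2: 15; order 4: 7; order 7: 1; order 14: 3; order 28: 1.
Total: 1 + 15 + 7 + 1 + 3 + 1 = 28.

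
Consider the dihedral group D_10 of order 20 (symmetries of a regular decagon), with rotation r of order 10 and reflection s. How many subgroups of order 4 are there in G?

5

|G| = 20 and 4 | 20, so subgroups of order 4 are possible by Lagrange.
The subgroups of order 4 are: {e, r^5, r^2s, r^7s}; {e, r^5, r^3s, r^8s}; {e, r^5, r^4s, r^9s}; {e, r^5, s, r^5s}; … (5 in all).
So G has 5 subgroups of order 4.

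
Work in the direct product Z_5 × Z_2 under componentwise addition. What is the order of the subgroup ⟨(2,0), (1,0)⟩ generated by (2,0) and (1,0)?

|⟨(2,0)⟩| = 5 and |⟨(1,0)⟩| = 5, so |H| is a multiple of lcm(5, 5) = 5 and divides |G| = 10.
Closing under the operation: H = {(0,0), (1,0), (2,0), (3,0), (4,0)}, so |H| = 5.

5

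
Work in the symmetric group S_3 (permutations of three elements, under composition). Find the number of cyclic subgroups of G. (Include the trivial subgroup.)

Group the elements of G by the cyclic subgroup they generate; each cyclic subgroup of order d accounts for φ(d) elements.
Cyclic subgroups by order — order 1: 1; order 2: 3; order 3: 1.
Total: 5.

5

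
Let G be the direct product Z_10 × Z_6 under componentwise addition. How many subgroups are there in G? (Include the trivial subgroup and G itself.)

20

|G| = 60, so by Lagrange every subgroup order divides 60. Divisors: 1, 2, 3, 4, 5, 6, 10, 12, 15, 20, 30, 60.
Subgroups by order — order 1: 1; order 2: 3; order 3: 1; order 4: 1; order 5: 1; order 6: 3; order 10: 3; order 12: 1; order 15: 1; order 20: 1; order 30: 3; order 60: 1.
Total: 1 + 3 + 1 + 1 + 1 + 3 + 3 + 1 + 1 + 1 + 3 + 1 = 20.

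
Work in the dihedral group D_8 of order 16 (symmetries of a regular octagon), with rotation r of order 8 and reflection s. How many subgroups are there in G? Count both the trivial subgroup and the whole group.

|G| = 16, so by Lagrange every subgroup order divides 16. Divisors: 1, 2, 4, 8, 16.
Subgroups by order — order 1: 1; order 2: 9; order 4: 5; order 8: 3; order 16: 1.
Total: 1 + 9 + 5 + 3 + 1 = 19.

19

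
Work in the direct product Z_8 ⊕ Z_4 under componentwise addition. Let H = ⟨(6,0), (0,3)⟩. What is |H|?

|⟨(6,0)⟩| = 4 and |⟨(0,3)⟩| = 4, so |H| is a multiple of lcm(4, 4) = 4 and divides |G| = 32.
Closing under the operation: H = {(0,0), (0,1), (0,2), (0,3), (2,0), (2,1), (2,2), (2,3), (4,0), (4,1), (4,2), (4,3), (6,0), (6,1), (6,2), (6,3)}, so |H| = 16.

16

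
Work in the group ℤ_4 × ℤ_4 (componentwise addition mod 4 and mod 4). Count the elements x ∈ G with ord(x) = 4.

An element (a,b) has order lcm(ord(a), ord(b)); count pairs with lcm equal to 4.
Enumerating gives 12 such elements.

12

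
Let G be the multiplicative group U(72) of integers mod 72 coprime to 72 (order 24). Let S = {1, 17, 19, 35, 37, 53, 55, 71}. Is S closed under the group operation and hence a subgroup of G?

|S| = 8 divides |G| = 24, consistent with Lagrange.
S contains the identity, every element's inverse is in S, and S is closed under ·: it is a subgroup.

Yes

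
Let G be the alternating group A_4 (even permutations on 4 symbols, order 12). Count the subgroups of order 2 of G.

|G| = 12 and 2 | 12, so subgroups of order 2 are possible by Lagrange.
The subgroups of order 2 are: {e, (1 2)(3 4)}; {e, (1 3)(2 4)}; {e, (1 4)(2 3)}.
So G has 3 subgroups of order 2.

3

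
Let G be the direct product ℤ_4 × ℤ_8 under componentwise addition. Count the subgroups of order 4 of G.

|G| = 32 and 4 | 32, so subgroups of order 4 are possible by Lagrange.
The subgroups of order 4 are: {(0,0), (0,2), (0,4), (0,6)}; {(0,0), (0,4), (2,0), (2,4)}; {(0,0), (0,4), (2,2), (2,6)}; {(0,0), (1,0), (2,0), (3,0)}; … (7 in all).
So G has 7 subgroups of order 4.

7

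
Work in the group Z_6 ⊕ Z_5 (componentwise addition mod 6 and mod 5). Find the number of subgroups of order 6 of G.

1

|G| = 30 and 6 | 30, so subgroups of order 6 are possible by Lagrange.
The subgroups of order 6 are: {(0,0), (1,0), (2,0), (3,0), (4,0), (5,0)}.
So G has 1 subgroup of order 6.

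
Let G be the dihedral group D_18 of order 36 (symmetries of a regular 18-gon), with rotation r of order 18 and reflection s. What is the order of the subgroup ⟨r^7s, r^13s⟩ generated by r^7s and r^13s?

|⟨r^7s⟩| = 2 and |⟨r^13s⟩| = 2, so |H| is a multiple of lcm(2, 2) = 2 and divides |G| = 36.
Closing under the operation: H = {e, r^6, r^12, rs, r^7s, r^13s}, so |H| = 6.

6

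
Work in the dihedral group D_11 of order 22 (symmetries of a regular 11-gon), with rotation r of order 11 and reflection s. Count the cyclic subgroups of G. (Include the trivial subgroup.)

Each element a generates a cyclic subgroup ⟨a⟩; distinct elements may generate the same one (a cyclic group of order d has φ(d) generators).
Cyclic subgroups by order — order 1: 1; order 2: 11; order 11: 1.
Total: 13.

13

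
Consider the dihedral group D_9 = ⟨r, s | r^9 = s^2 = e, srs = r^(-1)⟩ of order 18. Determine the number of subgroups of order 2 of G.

|G| = 18 and 2 | 18, so subgroups of order 2 are possible by Lagrange.
The subgroups of order 2 are: {e, r^2s}; {e, r^3s}; {e, r^4s}; {e, r^5s}; … (9 in all).
So G has 9 subgroups of order 2.

9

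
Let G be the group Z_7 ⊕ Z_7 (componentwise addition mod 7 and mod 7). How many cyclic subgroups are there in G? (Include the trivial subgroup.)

Each element a generates a cyclic subgroup ⟨a⟩; distinct elements may generate the same one (a cyclic group of order d has φ(d) generators).
Cyclic subgroups by order — order 1: 1; order 7: 8.
Total: 9.

9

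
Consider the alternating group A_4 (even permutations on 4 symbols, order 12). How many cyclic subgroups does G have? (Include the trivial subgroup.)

8

Group the elements of G by the cyclic subgroup they generate; each cyclic subgroup of order d accounts for φ(d) elements.
Cyclic subgroups by order — order 1: 1; order 2: 3; order 3: 4.
Total: 8.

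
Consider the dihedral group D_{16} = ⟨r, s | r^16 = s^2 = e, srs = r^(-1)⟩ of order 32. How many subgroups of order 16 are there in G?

|G| = 32 and 16 | 32, so subgroups of order 16 are possible by Lagrange.
The subgroups of order 16 are: {e, r, r^2, r^3, r^4, r^5, r^6, r^7, r^8, r^9, r^10, r^11, r^12, r^13, r^14, r^15}; {e, r^2, r^4, r^6, r^8, r^10, r^12, r^14, s, r^2s, r^4s, r^6s, r^8s, r^10s, r^12s, r^14s}; {e, r^2, r^4, r^6, r^8, r^10, r^12, r^14, rs, r^3s, r^5s, r^7s, r^9s, r^11s, r^13s, r^15s}.
So G has 3 subgroups of order 16.

3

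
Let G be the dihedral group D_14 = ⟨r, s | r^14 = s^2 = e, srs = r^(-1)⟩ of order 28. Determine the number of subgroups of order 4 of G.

7

|G| = 28 and 4 | 28, so subgroups of order 4 are possible by Lagrange.
The subgroups of order 4 are: {e, r^7, r^3s, r^10s}; {e, r^7, r^4s, r^11s}; {e, r^7, r^5s, r^12s}; {e, r^7, r^6s, r^13s}; … (7 in all).
So G has 7 subgroups of order 4.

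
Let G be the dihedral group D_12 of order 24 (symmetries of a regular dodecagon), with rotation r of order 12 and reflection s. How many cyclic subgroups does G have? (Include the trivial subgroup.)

18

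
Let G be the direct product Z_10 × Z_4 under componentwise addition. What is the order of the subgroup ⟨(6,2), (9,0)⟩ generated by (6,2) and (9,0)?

|⟨(6,2)⟩| = 10 and |⟨(9,0)⟩| = 10, so |H| is a multiple of lcm(10, 10) = 10 and divides |G| = 40.
Closing under the operation: H = {(0,0), (0,2), (1,0), (1,2), (2,0), (2,2), (3,0), (3,2), (4,0), (4,2), (5,0), (5,2), (6,0), (6,2), (7,0), (7,2), (8,0), (8,2), (9,0), (9,2)}, so |H| = 20.

20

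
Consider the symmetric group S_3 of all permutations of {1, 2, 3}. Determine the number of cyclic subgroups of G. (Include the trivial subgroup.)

A cyclic subgroup of order d is generated by each of its φ(d) elements of order d, so the cyclic subgroups of order d number (#elements of order d)/φ(d).
Cyclic subgroups by order — order 1: 1; order 2: 3; order 3: 1.
Total: 5.

5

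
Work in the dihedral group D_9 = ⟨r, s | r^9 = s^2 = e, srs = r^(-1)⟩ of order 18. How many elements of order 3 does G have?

2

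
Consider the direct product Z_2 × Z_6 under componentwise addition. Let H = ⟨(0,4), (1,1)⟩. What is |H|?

|⟨(0,4)⟩| = 3 and |⟨(1,1)⟩| = 6, so |H| is a multiple of lcm(3, 6) = 6 and divides |G| = 12.
Closing under the operation: H = {(0,0), (0,2), (0,4), (1,1), (1,3), (1,5)}, so |H| = 6.

6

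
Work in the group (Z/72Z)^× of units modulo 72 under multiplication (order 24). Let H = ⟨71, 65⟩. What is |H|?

|⟨71⟩| = 2 and |⟨65⟩| = 6, so |H| is a multiple of lcm(2, 6) = 6 and divides |G| = 24.
Closing under the operation: H = {1, 7, 17, 23, 25, 31, 41, 47, 49, 55, 65, 71}, so |H| = 12.

12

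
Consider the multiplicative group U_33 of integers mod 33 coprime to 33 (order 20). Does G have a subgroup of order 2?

Yes

2 | 20. A subgroup of order 2 is {1, 10}.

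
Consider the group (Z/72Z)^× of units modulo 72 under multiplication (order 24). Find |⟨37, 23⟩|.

12

|⟨37⟩| = 2 and |⟨23⟩| = 6, so |H| is a multiple of lcm(2, 6) = 6 and divides |G| = 24.
Closing under the operation: H = {1, 11, 13, 23, 25, 35, 37, 47, 49, 59, 61, 71}, so |H| = 12.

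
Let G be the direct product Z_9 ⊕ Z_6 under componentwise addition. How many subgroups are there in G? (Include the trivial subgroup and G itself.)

|G| = 54, so by Lagrange every subgroup order divides 54. Divisors: 1, 2, 3, 6, 9, 18, 27, 54.
Subgroups by order — order 1: 1; order 2: 1; order 3: 4; order 6: 4; order 9: 4; order 18: 4; order 27: 1; order 54: 1.
Total: 1 + 1 + 4 + 4 + 4 + 4 + 1 + 1 = 20.

20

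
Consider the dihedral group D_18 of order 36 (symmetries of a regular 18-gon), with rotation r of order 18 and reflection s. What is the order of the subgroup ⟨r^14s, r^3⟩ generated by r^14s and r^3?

12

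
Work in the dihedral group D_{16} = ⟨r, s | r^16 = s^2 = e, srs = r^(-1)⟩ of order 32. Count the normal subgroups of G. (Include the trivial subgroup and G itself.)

8

G has 36 subgroups. Checking conjugation-invariance by order — order 1: 1/1 normal; order 2: 1/17 normal; order 4: 1/9 normal; order 8: 1/5 normal; order 16: 3/3 normal; order 32: 1/1 normal.
Total normal subgroups: 8.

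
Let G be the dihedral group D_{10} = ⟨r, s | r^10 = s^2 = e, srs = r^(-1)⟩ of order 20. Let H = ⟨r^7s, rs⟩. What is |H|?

|⟨r^7s⟩| = 2 and |⟨rs⟩| = 2, so |H| is a multiple of lcm(2, 2) = 2 and divides |G| = 20.
Closing under the operation: H = {e, r^2, r^4, r^6, r^8, rs, r^3s, r^5s, r^7s, r^9s}, so |H| = 10.

10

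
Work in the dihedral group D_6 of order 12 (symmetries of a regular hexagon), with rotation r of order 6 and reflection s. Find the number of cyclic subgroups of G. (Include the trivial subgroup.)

Each element a generates a cyclic subgroup ⟨a⟩; distinct elements may generate the same one (a cyclic group of order d has φ(d) generators).
Cyclic subgroups by order — order 1: 1; order 2: 7; order 3: 1; order 6: 1.
Total: 10.

10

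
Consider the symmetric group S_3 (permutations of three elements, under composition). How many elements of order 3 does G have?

The elements of order 3 are: (1 2 3), (1 3 2).
That's 2.

2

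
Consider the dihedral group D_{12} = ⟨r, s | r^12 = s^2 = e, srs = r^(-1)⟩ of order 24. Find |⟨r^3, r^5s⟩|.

8

|⟨r^3⟩| = 4 and |⟨r^5s⟩| = 2, so |H| is a multiple of lcm(4, 2) = 4 and divides |G| = 24.
Closing under the operation: H = {e, r^3, r^6, r^9, r^2s, r^5s, r^8s, r^11s}, so |H| = 8.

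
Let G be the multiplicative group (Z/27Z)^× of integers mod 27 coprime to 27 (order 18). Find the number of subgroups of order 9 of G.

1

|G| = 18 and 9 | 18, so subgroups of order 9 are possible by Lagrange.
The subgroups of order 9 are: {1, 4, 7, 10, 13, 16, 19, 22, 25}.
So G has 1 subgroup of order 9.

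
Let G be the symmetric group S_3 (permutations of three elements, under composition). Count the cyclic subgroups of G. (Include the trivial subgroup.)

5

Group the elements of G by the cyclic subgroup they generate; each cyclic subgroup of order d accounts for φ(d) elements.
Cyclic subgroups by order — order 1: 1; order 2: 3; order 3: 1.
Total: 5.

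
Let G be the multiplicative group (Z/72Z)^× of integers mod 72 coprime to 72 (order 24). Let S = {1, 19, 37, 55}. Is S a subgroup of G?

Yes

|S| = 4 divides |G| = 24, consistent with Lagrange.
S contains the identity, every element's inverse is in S, and S is closed under ·: it is a subgroup.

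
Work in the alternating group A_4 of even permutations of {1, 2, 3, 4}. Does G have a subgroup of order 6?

6 | 12, so Lagrange does not rule it out; but checking all subgroups of G, none has order 6.
(A_4 is the standard example that the converse of Lagrange fails.)

No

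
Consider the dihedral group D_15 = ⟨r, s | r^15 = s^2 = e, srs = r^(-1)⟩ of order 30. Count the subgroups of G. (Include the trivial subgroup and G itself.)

|G| = 30, so by Lagrange every subgroup order divides 30. Divisors: 1, 2, 3, 5, 6, 10, 15, 30.
Subgroups by order — order 1: 1; order 2: 15; order 3: 1; order 5: 1; order 6: 5; order 10: 3; order 15: 1; order 30: 1.
Total: 1 + 15 + 1 + 1 + 5 + 3 + 1 + 1 = 28.

28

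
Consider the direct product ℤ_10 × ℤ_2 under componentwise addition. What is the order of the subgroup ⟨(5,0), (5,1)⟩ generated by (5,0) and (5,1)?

|⟨(5,0)⟩| = 2 and |⟨(5,1)⟩| = 2, so |H| is a multiple of lcm(2, 2) = 2 and divides |G| = 20.
Closing under the operation: H = {(0,0), (0,1), (5,0), (5,1)}, so |H| = 4.

4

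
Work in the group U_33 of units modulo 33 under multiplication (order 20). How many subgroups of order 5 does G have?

|G| = 20 and 5 | 20, so subgroups of order 5 are possible by Lagrange.
The subgroups of order 5 are: {1, 4, 16, 25, 31}.
So G has 1 subgroup of order 5.

1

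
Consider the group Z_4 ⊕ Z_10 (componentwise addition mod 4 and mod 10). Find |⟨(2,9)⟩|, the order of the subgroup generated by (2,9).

The order of (2,9) in Z_4 × Z_10 is lcm(ord(2) in Z_4, ord(9) in Z_10).
ord(2) = 2 and ord(9) = 10, so |⟨(2,9)⟩| = lcm(2, 10) = 10.

10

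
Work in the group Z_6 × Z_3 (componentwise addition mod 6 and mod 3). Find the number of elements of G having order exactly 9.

0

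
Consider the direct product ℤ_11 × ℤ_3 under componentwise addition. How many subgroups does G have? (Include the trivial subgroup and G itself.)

4

|G| = 33, so by Lagrange every subgroup order divides 33. Divisors: 1, 3, 11, 33.
Subgroups by order — order 1: 1; order 3: 1; order 11: 1; order 33: 1.
Total: 1 + 1 + 1 + 1 = 4.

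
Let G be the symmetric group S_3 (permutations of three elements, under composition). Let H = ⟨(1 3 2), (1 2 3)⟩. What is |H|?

3

|⟨(1 3 2)⟩| = 3 and |⟨(1 2 3)⟩| = 3, so |H| is a multiple of lcm(3, 3) = 3 and divides |G| = 6.
Closing under the operation: H = {e, (1 2 3), (1 3 2)}, so |H| = 3.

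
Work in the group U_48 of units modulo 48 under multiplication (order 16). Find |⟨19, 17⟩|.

|⟨19⟩| = 4 and |⟨17⟩| = 2, so |H| is a multiple of lcm(4, 2) = 4 and divides |G| = 16.
Closing under the operation: H = {1, 11, 17, 19, 25, 35, 41, 43}, so |H| = 8.

8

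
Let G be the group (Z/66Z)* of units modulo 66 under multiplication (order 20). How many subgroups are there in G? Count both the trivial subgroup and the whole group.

|G| = 20, so by Lagrange every subgroup order divides 20. Divisors: 1, 2, 4, 5, 10, 20.
Subgroups by order — order 1: 1; order 2: 3; order 4: 1; order 5: 1; order 10: 3; order 20: 1.
Total: 1 + 3 + 1 + 1 + 3 + 1 = 10.

10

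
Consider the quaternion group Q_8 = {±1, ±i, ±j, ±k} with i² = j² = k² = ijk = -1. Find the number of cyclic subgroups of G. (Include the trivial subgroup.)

5

Each element a generates a cyclic subgroup ⟨a⟩; distinct elements may generate the same one (a cyclic group of order d has φ(d) generators).
Cyclic subgroups by order — order 1: 1; order 2: 1; order 4: 3.
Total: 5.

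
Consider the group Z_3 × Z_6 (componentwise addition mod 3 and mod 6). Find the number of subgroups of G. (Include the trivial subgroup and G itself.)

|G| = 18, so by Lagrange every subgroup order divides 18. Divisors: 1, 2, 3, 6, 9, 18.
Subgroups by order — order 1: 1; order 2: 1; order 3: 4; order 6: 4; order 9: 1; order 18: 1.
Total: 1 + 1 + 4 + 4 + 1 + 1 = 12.

12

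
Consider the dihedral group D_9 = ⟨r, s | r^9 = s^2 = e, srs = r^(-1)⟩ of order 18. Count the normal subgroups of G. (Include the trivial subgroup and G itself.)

G has 16 subgroups. Checking conjugation-invariance by order — order 1: 1/1 normal; order 2: 0/9 normal; order 3: 1/1 normal; order 6: 0/3 normal; order 9: 1/1 normal; order 18: 1/1 normal.
Total normal subgroups: 4.

4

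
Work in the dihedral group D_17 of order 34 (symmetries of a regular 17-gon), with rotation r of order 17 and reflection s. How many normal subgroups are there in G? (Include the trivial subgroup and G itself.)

G has 20 subgroups. Checking conjugation-invariance by order — order 1: 1/1 normal; order 2: 0/17 normal; order 17: 1/1 normal; order 34: 1/1 normal.
Total normal subgroups: 3.

3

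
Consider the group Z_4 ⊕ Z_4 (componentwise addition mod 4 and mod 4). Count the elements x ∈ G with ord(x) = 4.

12

An element (a,b) has order lcm(ord(a), ord(b)); count pairs with lcm equal to 4.
Enumerating gives 12 such elements.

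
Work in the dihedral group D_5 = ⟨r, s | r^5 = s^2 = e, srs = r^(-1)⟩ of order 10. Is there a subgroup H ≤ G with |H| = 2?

2 | 10. A subgroup of order 2 is {e, r^2s}.

Yes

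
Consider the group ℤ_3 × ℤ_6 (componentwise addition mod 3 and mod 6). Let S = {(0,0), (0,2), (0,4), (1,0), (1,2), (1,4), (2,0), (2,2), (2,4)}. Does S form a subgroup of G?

|S| = 9 divides |G| = 18, consistent with Lagrange.
S contains the identity, every element's inverse is in S, and S is closed under +: it is a subgroup.

Yes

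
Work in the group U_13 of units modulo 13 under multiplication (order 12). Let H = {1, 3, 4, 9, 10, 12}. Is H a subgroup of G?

|H| = 6 divides |G| = 12, consistent with Lagrange.
H contains the identity, every element's inverse is in H, and H is closed under ·: it is a subgroup.
In fact H = ⟨4⟩.

Yes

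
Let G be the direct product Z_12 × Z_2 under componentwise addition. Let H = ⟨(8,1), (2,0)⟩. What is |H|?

12

|⟨(8,1)⟩| = 6 and |⟨(2,0)⟩| = 6, so |H| is a multiple of lcm(6, 6) = 6 and divides |G| = 24.
Closing under the operation: H = {(0,0), (0,1), (2,0), (2,1), (4,0), (4,1), (6,0), (6,1), (8,0), (8,1), (10,0), (10,1)}, so |H| = 12.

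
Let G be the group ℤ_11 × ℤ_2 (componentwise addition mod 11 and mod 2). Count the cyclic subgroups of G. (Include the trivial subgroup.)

Group the elements of G by the cyclic subgroup they generate; each cyclic subgroup of order d accounts for φ(d) elements.
Cyclic subgroups by order — order 1: 1; order 2: 1; order 11: 1; order 22: 1.
Total: 4.

4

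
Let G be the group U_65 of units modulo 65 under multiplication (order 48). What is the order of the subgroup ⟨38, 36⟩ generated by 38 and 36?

|⟨38⟩| = 4 and |⟨36⟩| = 6, so |H| is a multiple of lcm(4, 6) = 12 and divides |G| = 48.
Closing under the operation: H = {1, 3, 4, 9, 12, 14, 16, 17, 22, 23, 27, 29, 36, 38, 42, 43, 48, 49, 51, 53, 56, 61, 62, 64}, so |H| = 24.

24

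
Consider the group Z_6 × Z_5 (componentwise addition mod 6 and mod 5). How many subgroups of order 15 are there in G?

1

|G| = 30 and 15 | 30, so subgroups of order 15 are possible by Lagrange.
The subgroups of order 15 are: {(0,0), (0,1), (0,2), (0,3), (0,4), (2,0), (2,1), (2,2), (2,3), (2,4), (4,0), (4,1), (4,2), (4,3), (4,4)}.
So G has 1 subgroup of order 15.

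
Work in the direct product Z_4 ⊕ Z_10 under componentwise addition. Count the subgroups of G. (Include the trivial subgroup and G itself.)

|G| = 40, so by Lagrange every subgroup order divides 40. Divisors: 1, 2, 4, 5, 8, 10, 20, 40.
Subgroups by order — order 1: 1; order 2: 3; order 4: 3; order 5: 1; order 8: 1; order 10: 3; order 20: 3; order 40: 1.
Total: 1 + 3 + 3 + 1 + 1 + 3 + 3 + 1 = 16.

16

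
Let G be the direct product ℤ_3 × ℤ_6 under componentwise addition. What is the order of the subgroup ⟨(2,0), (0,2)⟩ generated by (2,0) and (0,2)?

|⟨(2,0)⟩| = 3 and |⟨(0,2)⟩| = 3, so |H| is a multiple of lcm(3, 3) = 3 and divides |G| = 18.
Closing under the operation: H = {(0,0), (0,2), (0,4), (1,0), (1,2), (1,4), (2,0), (2,2), (2,4)}, so |H| = 9.

9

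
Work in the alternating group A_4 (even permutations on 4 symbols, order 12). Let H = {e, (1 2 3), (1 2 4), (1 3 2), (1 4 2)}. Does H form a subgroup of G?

|H| = 5 does not divide |G| = 12, so by Lagrange H is not a subgroup.

No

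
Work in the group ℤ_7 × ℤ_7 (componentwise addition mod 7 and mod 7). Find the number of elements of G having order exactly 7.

An element (a,b) has order lcm(ord(a), ord(b)); count pairs with lcm equal to 7.
Enumerating gives 48 such elements.

48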